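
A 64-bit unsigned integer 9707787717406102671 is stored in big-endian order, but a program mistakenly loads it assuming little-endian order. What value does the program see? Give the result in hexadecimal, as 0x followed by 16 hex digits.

9707787717406102671 in 64-bit hexadecimal is 0x86B8FD7EB2E4148F.
Stored big-endian, the bytes at ascending addresses are 86 B8 FD 7E B2 E4 14 8F.
Read back as little-endian, the first byte is least significant, giving 0x8F14E4B27EFDB886.

0x8F14E4B27EFDB886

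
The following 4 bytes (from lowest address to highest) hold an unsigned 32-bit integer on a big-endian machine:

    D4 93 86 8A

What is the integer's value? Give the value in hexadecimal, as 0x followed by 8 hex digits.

0xD493868A

Big-endian: lowest address holds the most-significant byte.
The bytes are already most-significant first: 0xD493868A.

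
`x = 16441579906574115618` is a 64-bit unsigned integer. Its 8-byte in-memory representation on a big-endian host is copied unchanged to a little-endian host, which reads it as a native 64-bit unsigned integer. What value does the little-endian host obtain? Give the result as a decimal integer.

16441579906574115618 in 64-bit hexadecimal is 0xE42C39D0558CE322.
Stored big-endian, the bytes at ascending addresses are E4 2C 39 D0 55 8C E3 22.
Read back as little-endian, the first byte is least significant, giving 0x22E38C55D0392CE4.
0x22E38C55D0392CE4 = 2514007317196385508.

2514007317196385508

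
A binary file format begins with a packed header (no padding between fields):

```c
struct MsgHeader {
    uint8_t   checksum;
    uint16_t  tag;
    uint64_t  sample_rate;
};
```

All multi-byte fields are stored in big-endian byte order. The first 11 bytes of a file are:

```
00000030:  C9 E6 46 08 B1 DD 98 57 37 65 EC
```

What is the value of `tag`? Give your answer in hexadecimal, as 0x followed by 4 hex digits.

`tag` follows `checksum` (1 byte), so it starts at byte offset 1 and occupies 2 bytes.
Bytes at offsets 1..2: E6 46.
Big-endian stores the most-significant byte at the lowest address.
The bytes are already most-significant first: 0xE646.

0xE646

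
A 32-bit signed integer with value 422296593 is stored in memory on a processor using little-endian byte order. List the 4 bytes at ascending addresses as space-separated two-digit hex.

422296593 in hexadecimal, padded to 32 bits, is 0x192BBC11.
Split into bytes (most-significant first): 19 2B BC 11.
Little-endian stores the least-significant byte at the lowest address.
So at ascending addresses the bytes are 11 BC 2B 19.

11 BC 2B 19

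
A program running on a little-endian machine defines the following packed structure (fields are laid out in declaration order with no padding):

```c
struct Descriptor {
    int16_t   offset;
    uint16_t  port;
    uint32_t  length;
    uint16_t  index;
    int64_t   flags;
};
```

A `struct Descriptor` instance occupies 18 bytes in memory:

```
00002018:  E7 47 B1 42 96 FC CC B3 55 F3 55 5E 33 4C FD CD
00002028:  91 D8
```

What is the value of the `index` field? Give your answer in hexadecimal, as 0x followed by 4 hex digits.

`index` follows `offset` (2 B), `port` (2 B), `length` (4 B), so it starts at offset 2 + 2 + 4 = 8 and occupies 2 bytes.
Bytes at offsets 8..9: 55 F3.
Little-endian stores the least-significant byte at the lowest address.
Reassemble most-significant byte first: F3 55 → 0xF355.

0xF355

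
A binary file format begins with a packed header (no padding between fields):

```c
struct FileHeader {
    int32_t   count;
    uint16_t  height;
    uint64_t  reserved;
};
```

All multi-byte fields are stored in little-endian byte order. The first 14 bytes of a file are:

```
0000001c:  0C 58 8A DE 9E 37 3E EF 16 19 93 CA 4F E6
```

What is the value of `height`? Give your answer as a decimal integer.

`height` follows `count` (4 bytes), so it starts at byte offset 4 and occupies 2 bytes.
Bytes at offsets 4..5: 9E 37.
In little-endian order the low byte comes first in memory.
Reassemble most-significant byte first: 37 9E → 0x379E.
0x379E = 14238.

14238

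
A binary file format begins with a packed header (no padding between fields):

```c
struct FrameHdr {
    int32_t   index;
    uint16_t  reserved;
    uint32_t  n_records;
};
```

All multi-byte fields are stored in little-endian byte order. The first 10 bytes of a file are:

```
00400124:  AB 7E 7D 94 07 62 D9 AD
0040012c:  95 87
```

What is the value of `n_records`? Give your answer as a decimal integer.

2274733529

`n_records` follows `index` (4 B), `reserved` (2 B), so it starts at offset 4 + 2 = 6 and occupies 4 bytes.
Bytes at offsets 6..9: D9 AD 95 87.
In little-endian order the low byte comes first in memory.
Reassemble most-significant byte first: 87 95 AD D9 → 0x8795ADD9.
0x8795ADD9 = 2274733529.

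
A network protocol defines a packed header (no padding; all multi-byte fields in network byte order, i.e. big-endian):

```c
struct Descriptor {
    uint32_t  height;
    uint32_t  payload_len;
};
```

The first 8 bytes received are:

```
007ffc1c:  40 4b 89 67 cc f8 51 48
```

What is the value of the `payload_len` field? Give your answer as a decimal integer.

3438825800

`payload_len` follows `height` (4 bytes), so it starts at byte offset 4 and occupies 4 bytes.
Bytes at offsets 4..7: CC F8 51 48.
Big-endian stores the most-significant byte at the lowest address.
The bytes are already most-significant first: 0xCCF85148.
0xCCF85148 = 3438825800.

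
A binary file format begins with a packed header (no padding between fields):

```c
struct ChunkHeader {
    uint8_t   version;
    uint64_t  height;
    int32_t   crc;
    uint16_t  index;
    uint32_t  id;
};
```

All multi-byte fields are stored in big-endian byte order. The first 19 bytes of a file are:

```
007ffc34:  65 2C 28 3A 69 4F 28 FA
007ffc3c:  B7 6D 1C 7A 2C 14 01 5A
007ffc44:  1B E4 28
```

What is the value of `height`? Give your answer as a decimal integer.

`height` follows `version` (1 byte), so it starts at byte offset 1 and occupies 8 bytes.
Bytes at offsets 1..8: 2C 28 3A 69 4F 28 FA B7.
In big-endian order the high byte comes first in memory.
The bytes are already most-significant first: 0x2C283A694F28FAB7.
0x2C283A694F28FAB7 = 3181857360711318199.

3181857360711318199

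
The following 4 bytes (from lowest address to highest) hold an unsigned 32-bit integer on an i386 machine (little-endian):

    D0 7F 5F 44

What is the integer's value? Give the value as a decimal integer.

In little-endian order the low byte comes first in memory.
Reassemble most-significant byte first: 44 5F 7F D0 → 0x445F7FD0.
0x445F7FD0 = 1147109328.

1147109328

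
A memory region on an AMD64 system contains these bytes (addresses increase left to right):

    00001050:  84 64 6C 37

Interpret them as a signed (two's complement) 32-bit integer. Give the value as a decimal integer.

In little-endian order the low byte comes first in memory.
Reassemble most-significant byte first: 37 6C 64 84 → 0x376C6484.
0x376C6484 = 929850500.

929850500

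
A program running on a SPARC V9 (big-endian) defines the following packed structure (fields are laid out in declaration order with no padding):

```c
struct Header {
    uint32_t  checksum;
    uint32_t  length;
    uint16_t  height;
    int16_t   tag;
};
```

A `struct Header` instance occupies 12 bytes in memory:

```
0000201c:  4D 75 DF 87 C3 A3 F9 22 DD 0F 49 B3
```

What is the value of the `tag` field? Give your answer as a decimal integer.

`tag` follows `checksum` (4 B), `length` (4 B), `height` (2 B), so it starts at offset 4 + 4 + 2 = 10 and occupies 2 bytes.
Bytes at offsets 10..11: 49 B3.
Big-endian stores the most-significant byte at the lowest address.
The bytes are already most-significant first: 0x49B3.
0x49B3 = 18867.

18867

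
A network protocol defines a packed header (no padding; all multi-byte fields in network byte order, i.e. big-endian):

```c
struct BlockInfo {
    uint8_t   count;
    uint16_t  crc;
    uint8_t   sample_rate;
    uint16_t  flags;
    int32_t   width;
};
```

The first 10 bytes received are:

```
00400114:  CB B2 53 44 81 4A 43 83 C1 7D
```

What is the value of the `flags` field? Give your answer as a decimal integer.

`flags` follows `count` (1 B), `crc` (2 B), `sample_rate` (1 B), so it starts at offset 1 + 2 + 1 = 4 and occupies 2 bytes.
Bytes at offsets 4..5: 81 4A.
In big-endian order the high byte comes first in memory.
The bytes are already most-significant first: 0x814A.
0x814A = 33098.

33098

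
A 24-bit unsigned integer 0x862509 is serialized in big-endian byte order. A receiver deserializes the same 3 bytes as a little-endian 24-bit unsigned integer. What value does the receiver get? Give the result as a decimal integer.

599430

Stored big-endian, the bytes at ascending addresses are 86 25 09.
Read back as little-endian, the first byte is least significant, giving 0x092586.
0x092586 = 599430.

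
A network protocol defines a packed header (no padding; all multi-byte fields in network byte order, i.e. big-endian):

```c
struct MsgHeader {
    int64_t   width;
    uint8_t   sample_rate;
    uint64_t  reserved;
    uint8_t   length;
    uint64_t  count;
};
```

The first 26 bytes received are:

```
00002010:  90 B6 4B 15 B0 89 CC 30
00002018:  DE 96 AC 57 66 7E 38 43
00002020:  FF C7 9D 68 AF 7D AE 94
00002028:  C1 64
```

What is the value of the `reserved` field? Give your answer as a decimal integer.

10857148899399320575

`reserved` follows `width` (8 B), `sample_rate` (1 B), so it starts at offset 8 + 1 = 9 and occupies 8 bytes.
Bytes at offsets 9..16: 96 AC 57 66 7E 38 43 FF.
Big-endian stores the most-significant byte at the lowest address.
The bytes are already most-significant first: 0x96AC57667E3843FF.
0x96AC57667E3843FF = 10857148899399320575.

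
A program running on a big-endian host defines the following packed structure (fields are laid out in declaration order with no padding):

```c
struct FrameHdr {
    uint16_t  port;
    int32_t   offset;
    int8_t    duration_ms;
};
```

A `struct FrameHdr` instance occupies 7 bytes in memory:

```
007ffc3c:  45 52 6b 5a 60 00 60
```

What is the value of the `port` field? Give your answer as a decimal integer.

17746

`port` is the first field, at byte offset 0, occupying 2 bytes.
Bytes at offsets 0..1: 45 52.
Big-endian stores the most-significant byte at the lowest address.
The bytes are already most-significant first: 0x4552.
0x4552 = 17746.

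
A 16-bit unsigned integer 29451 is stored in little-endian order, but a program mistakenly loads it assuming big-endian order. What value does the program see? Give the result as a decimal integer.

2931

29451 in 16-bit hexadecimal is 0x730B.
Stored little-endian, the bytes at ascending addresses are 0B 73.
Read back as big-endian, the last byte is least significant, giving 0x0B73.
0x0B73 = 2931.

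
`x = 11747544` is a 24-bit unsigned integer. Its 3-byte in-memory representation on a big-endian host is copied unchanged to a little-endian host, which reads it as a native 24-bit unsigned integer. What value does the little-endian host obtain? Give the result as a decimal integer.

11747544 in 24-bit hexadecimal is 0xB340D8.
Stored big-endian, the bytes at ascending addresses are B3 40 D8.
Read back as little-endian, the first byte is least significant, giving 0xD840B3.
0xD840B3 = 14172339.

14172339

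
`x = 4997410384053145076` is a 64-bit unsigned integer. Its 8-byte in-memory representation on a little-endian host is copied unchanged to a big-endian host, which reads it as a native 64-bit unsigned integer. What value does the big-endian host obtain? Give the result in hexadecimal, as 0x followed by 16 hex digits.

4997410384053145076 in 64-bit hexadecimal is 0x455A5E4452560DF4.
Stored little-endian, the bytes at ascending addresses are F4 0D 56 52 44 5E 5A 45.
Read back as big-endian, the last byte is least significant, giving 0xF40D5652445E5A45.

0xF40D5652445E5A45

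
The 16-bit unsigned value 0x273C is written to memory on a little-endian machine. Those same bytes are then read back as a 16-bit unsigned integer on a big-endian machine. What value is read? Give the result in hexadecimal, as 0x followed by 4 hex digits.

0x3C27

Stored little-endian, the bytes at ascending addresses are 3C 27.
Read back as big-endian, the last byte is least significant, giving 0x3C27.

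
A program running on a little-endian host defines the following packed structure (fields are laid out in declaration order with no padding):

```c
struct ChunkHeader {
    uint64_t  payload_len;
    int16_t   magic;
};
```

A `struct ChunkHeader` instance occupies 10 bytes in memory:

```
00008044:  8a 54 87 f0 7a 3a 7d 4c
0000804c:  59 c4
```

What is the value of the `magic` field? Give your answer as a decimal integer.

`magic` follows `payload_len` (8 bytes), so it starts at byte offset 8 and occupies 2 bytes.
Bytes at offsets 8..9: 59 C4.
Little-endian: lowest address holds the least-significant byte.
Reassemble most-significant byte first: C4 59 → 0xC459.
Top bit is set, so as a signed 16-bit value this is 0xC459 − 2^16 = -15271.

-15271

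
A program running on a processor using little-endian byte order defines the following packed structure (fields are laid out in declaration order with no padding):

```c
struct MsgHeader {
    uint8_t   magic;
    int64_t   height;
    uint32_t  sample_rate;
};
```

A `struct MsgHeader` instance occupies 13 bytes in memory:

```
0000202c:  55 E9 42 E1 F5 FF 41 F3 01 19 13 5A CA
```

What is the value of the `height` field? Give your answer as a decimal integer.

`height` follows `magic` (1 byte), so it starts at byte offset 1 and occupies 8 bytes.
Bytes at offsets 1..8: E9 42 E1 F5 FF 41 F3 01.
Little-endian: lowest address holds the least-significant byte.
Reassemble most-significant byte first: 01 F3 41 FF F5 E1 42 E9 → 0x01F341FFF5E142E9.
0x01F341FFF5E142E9 = 140528580976263913.

140528580976263913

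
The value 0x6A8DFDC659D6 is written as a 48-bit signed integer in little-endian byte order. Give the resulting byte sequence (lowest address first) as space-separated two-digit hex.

D6 59 C6 FD 8D 6A

Split into bytes (most-significant first): 6A 8D FD C6 59 D6.
Little-endian: lowest address holds the least-significant byte.
So at ascending addresses the bytes are D6 59 C6 FD 8D 6A.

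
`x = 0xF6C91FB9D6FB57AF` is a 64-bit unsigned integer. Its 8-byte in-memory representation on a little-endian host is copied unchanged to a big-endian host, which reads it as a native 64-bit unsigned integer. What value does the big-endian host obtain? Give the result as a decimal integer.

Stored little-endian, the bytes at ascending addresses are AF 57 FB D6 B9 1F C9 F6.
Read back as big-endian, the last byte is least significant, giving 0xAF57FBD6B91FC9F6.
0xAF57FBD6B91FC9F6 = 12634844179258657270.

12634844179258657270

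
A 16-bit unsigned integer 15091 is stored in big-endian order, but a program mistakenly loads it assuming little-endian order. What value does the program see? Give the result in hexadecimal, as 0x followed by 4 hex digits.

0xF33A

15091 in 16-bit hexadecimal is 0x3AF3.
Stored big-endian, the bytes at ascending addresses are 3A F3.
Read back as little-endian, the first byte is least significant, giving 0xF33A.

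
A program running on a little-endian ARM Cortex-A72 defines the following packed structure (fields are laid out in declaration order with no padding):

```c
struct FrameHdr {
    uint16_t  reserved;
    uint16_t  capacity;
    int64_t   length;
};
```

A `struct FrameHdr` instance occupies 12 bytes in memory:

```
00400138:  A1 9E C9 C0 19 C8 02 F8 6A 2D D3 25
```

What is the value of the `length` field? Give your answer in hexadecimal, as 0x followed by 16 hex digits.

0x25D32D6AF802C819

`length` follows `reserved` (2 B), `capacity` (2 B), so it starts at offset 2 + 2 = 4 and occupies 8 bytes.
Bytes at offsets 4..11: 19 C8 02 F8 6A 2D D3 25.
In little-endian order the low byte comes first in memory.
Reassemble most-significant byte first: 25 D3 2D 6A F8 02 C8 19 → 0x25D32D6AF802C819.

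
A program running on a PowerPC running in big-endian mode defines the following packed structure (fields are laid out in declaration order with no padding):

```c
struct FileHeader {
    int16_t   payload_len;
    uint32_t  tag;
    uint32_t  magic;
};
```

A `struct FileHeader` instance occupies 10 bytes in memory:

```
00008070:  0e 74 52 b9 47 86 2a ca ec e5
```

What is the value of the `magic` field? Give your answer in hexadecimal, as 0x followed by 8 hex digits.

`magic` follows `payload_len` (2 B), `tag` (4 B), so it starts at offset 2 + 4 = 6 and occupies 4 bytes.
Bytes at offsets 6..9: 2A CA EC E5.
Big-endian: lowest address holds the most-significant byte.
The bytes are already most-significant first: 0x2ACAECE5.

0x2ACAECE5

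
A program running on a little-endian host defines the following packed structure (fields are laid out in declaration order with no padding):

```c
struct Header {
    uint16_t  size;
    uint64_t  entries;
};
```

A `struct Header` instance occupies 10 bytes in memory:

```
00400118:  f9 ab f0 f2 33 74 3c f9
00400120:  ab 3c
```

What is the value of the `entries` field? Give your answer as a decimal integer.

4371861901336113904

`entries` follows `size` (2 bytes), so it starts at byte offset 2 and occupies 8 bytes.
Bytes at offsets 2..9: F0 F2 33 74 3C F9 AB 3C.
In little-endian order the low byte comes first in memory.
Reassemble most-significant byte first: 3C AB F9 3C 74 33 F2 F0 → 0x3CABF93C7433F2F0.
0x3CABF93C7433F2F0 = 4371861901336113904.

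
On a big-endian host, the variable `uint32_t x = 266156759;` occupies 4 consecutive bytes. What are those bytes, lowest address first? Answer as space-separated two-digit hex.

266156759 in hexadecimal, padded to 32 bits, is 0x0FDD3AD7.
Split into bytes (most-significant first): 0F DD 3A D7.
Big-endian: lowest address holds the most-significant byte.
So the memory order matches the most-significant-first order: 0F DD 3A D7.

0F DD 3A D7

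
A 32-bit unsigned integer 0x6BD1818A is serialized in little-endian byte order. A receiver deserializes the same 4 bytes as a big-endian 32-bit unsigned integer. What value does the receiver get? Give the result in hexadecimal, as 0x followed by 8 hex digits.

0x8A81D16B

Stored little-endian, the bytes at ascending addresses are 8A 81 D1 6B.
Read back as big-endian, the last byte is least significant, giving 0x8A81D16B.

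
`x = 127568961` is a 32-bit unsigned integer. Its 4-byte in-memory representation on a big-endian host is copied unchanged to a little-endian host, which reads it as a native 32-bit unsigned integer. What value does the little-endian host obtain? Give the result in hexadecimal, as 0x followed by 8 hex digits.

127568961 in 32-bit hexadecimal is 0x079A8C41.
Stored big-endian, the bytes at ascending addresses are 07 9A 8C 41.
Read back as little-endian, the first byte is least significant, giving 0x418C9A07.

0x418C9A07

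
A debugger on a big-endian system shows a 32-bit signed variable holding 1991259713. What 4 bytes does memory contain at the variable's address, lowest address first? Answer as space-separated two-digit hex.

1991259713 in hexadecimal, padded to 32 bits, is 0x76B03641.
Split into bytes (most-significant first): 76 B0 36 41.
Big-endian: lowest address holds the most-significant byte.
So the memory order matches the most-significant-first order: 76 B0 36 41.

76 B0 36 41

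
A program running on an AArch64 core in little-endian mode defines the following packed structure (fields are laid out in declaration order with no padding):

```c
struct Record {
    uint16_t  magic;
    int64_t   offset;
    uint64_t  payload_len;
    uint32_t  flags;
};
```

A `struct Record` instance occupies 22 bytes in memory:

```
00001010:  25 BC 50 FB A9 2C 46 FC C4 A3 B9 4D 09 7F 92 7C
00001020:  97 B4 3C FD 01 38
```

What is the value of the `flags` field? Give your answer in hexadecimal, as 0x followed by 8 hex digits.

`flags` follows `magic` (2 B), `offset` (8 B), `payload_len` (8 B), so it starts at offset 2 + 8 + 8 = 18 and occupies 4 bytes.
Bytes at offsets 18..21: 3C FD 01 38.
In little-endian order the low byte comes first in memory.
Reassemble most-significant byte first: 38 01 FD 3C → 0x3801FD3C.

0x3801FD3C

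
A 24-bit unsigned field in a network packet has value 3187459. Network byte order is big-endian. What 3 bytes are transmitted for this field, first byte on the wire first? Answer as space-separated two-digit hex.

3187459 in hexadecimal, padded to 24 bits, is 0x30A303.
Split into bytes (most-significant first): 30 A3 03.
In big-endian order the high byte comes first in memory.
So the memory order matches the most-significant-first order: 30 A3 03.

30 A3 03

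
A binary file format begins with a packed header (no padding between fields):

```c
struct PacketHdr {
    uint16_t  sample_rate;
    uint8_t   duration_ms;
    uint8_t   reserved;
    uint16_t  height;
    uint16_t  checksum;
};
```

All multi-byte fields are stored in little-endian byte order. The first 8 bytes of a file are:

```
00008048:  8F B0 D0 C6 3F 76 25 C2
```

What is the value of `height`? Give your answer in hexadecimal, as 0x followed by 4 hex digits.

`height` follows `sample_rate` (2 B), `duration_ms` (1 B), `reserved` (1 B), so it starts at offset 2 + 1 + 1 = 4 and occupies 2 bytes.
Bytes at offsets 4..5: 3F 76.
Little-endian: lowest address holds the least-significant byte.
Reassemble most-significant byte first: 76 3F → 0x763F.

0x763F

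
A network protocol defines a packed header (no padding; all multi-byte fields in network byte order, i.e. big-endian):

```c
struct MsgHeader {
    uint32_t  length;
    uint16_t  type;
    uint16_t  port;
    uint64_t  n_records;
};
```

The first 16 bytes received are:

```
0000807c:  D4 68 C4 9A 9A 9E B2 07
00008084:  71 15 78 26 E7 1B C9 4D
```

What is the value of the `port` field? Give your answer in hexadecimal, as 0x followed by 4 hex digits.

`port` follows `length` (4 B), `type` (2 B), so it starts at offset 4 + 2 = 6 and occupies 2 bytes.
Bytes at offsets 6..7: B2 07.
In big-endian order the high byte comes first in memory.
The bytes are already most-significant first: 0xB207.

0xB207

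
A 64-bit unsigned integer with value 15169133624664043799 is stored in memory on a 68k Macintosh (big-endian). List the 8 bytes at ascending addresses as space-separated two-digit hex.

15169133624664043799 in hexadecimal, padded to 64 bits, is 0xD28396A98088B117.
Split into bytes (most-significant first): D2 83 96 A9 80 88 B1 17.
Big-endian: lowest address holds the most-significant byte.
So the memory order matches the most-significant-first order: D2 83 96 A9 80 88 B1 17.

D2 83 96 A9 80 88 B1 17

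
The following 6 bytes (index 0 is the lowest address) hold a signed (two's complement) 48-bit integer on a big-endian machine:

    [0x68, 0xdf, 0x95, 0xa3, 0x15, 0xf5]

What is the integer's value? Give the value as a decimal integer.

115309497488885

Big-endian: lowest address holds the most-significant byte.
The bytes are already most-significant first: 0x68DF95A315F5.
0x68DF95A315F5 = 115309497488885.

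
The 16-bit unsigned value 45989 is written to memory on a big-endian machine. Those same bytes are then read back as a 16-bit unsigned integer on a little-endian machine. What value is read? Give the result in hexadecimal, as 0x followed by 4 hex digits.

0xA5B3

45989 in 16-bit hexadecimal is 0xB3A5.
Stored big-endian, the bytes at ascending addresses are B3 A5.
Read back as little-endian, the first byte is least significant, giving 0xA5B3.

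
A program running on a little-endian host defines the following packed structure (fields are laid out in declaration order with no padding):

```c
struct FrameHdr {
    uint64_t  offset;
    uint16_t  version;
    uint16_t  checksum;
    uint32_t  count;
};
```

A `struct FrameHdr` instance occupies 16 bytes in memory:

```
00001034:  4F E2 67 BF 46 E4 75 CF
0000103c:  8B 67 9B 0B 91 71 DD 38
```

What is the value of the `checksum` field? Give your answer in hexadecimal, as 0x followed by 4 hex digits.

`checksum` follows `offset` (8 B), `version` (2 B), so it starts at offset 8 + 2 = 10 and occupies 2 bytes.
Bytes at offsets 10..11: 9B 0B.
Little-endian stores the least-significant byte at the lowest address.
Reassemble most-significant byte first: 0B 9B → 0x0B9B.

0x0B9B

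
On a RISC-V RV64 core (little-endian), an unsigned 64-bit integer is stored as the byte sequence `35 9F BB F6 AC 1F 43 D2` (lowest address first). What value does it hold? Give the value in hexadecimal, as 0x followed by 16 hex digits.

Little-endian stores the least-significant byte at the lowest address.
Reassemble most-significant byte first: D2 43 1F AC F6 BB 9F 35 → 0xD2431FACF6BB9F35.

0xD2431FACF6BB9F35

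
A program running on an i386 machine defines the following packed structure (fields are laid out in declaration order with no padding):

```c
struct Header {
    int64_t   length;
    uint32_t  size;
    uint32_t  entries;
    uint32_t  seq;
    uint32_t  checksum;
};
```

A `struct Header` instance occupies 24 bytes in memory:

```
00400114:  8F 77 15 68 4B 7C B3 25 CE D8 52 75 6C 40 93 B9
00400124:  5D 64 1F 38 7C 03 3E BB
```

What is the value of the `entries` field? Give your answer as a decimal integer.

3113435244

`entries` follows `length` (8 B), `size` (4 B), so it starts at offset 8 + 4 = 12 and occupies 4 bytes.
Bytes at offsets 12..15: 6C 40 93 B9.
Little-endian stores the least-significant byte at the lowest address.
Reassemble most-significant byte first: B9 93 40 6C → 0xB993406C.
0xB993406C = 3113435244.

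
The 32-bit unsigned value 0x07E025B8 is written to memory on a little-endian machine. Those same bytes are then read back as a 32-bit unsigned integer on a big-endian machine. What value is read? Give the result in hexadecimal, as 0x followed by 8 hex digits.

0xB825E007

Stored little-endian, the bytes at ascending addresses are B8 25 E0 07.
Read back as big-endian, the last byte is least significant, giving 0xB825E007.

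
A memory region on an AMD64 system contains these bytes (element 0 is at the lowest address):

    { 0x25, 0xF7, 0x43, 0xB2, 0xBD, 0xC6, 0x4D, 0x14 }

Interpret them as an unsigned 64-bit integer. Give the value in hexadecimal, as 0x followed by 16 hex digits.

Little-endian stores the least-significant byte at the lowest address.
Reassemble most-significant byte first: 14 4D C6 BD B2 43 F7 25 → 0x144DC6BDB243F725.

0x144DC6BDB243F725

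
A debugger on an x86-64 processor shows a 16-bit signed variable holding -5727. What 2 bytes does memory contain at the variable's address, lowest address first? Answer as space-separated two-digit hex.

A1 E9

Two's complement of -5727 in 16 bits: 5727 = 0x165F; invert → 0xE9A0; add 1 → 0xE9A1.
Split into bytes (most-significant first): E9 A1.
Little-endian: lowest address holds the least-significant byte.
So at ascending addresses the bytes are A1 E9.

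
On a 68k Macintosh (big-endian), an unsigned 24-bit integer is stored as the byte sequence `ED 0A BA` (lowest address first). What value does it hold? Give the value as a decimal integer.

In big-endian order the high byte comes first in memory.
The bytes are already most-significant first: 0xED0ABA.
0xED0ABA = 15534778.

15534778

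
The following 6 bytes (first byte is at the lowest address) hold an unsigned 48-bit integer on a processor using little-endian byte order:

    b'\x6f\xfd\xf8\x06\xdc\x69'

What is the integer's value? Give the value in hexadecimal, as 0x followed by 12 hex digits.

Little-endian: lowest address holds the least-significant byte.
Reassemble most-significant byte first: 69 DC 06 F8 FD 6F → 0x69DC06F8FD6F.

0x69DC06F8FD6F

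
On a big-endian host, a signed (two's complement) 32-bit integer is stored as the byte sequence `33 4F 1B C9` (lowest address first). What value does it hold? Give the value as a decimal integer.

860822473

Big-endian stores the most-significant byte at the lowest address.
The bytes are already most-significant first: 0x334F1BC9.
0x334F1BC9 = 860822473.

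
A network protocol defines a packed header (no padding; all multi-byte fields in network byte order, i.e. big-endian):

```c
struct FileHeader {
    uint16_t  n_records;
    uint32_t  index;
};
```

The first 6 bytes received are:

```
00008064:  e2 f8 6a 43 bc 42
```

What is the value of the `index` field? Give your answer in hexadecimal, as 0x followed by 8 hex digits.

0x6A43BC42

`index` follows `n_records` (2 bytes), so it starts at byte offset 2 and occupies 4 bytes.
Bytes at offsets 2..5: 6A 43 BC 42.
In big-endian order the high byte comes first in memory.
The bytes are already most-significant first: 0x6A43BC42.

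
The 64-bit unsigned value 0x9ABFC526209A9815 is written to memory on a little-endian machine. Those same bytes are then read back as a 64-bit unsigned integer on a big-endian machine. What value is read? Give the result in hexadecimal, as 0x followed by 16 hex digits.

Stored little-endian, the bytes at ascending addresses are 15 98 9A 20 26 C5 BF 9A.
Read back as big-endian, the last byte is least significant, giving 0x15989A2026C5BF9A.

0x15989A2026C5BF9A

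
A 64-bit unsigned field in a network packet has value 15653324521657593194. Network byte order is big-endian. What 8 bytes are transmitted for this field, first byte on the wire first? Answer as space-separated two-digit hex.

D9 3B C7 B7 B3 4F ED 6A

15653324521657593194 in hexadecimal, padded to 64 bits, is 0xD93BC7B7B34FED6A.
Split into bytes (most-significant first): D9 3B C7 B7 B3 4F ED 6A.
Big-endian: lowest address holds the most-significant byte.
So the memory order matches the most-significant-first order: D9 3B C7 B7 B3 4F ED 6A.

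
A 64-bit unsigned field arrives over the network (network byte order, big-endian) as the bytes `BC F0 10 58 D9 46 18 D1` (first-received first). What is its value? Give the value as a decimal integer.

13614399647329425617

In big-endian order the high byte comes first in memory.
The bytes are already most-significant first: 0xBCF01058D94618D1.
0xBCF01058D94618D1 = 13614399647329425617.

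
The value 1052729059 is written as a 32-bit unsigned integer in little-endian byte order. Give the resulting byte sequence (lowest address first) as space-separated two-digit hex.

1052729059 in hexadecimal, padded to 32 bits, is 0x3EBF5EE3.
Split into bytes (most-significant first): 3E BF 5E E3.
Little-endian stores the least-significant byte at the lowest address.
So at ascending addresses the bytes are E3 5E BF 3E.

E3 5E BF 3E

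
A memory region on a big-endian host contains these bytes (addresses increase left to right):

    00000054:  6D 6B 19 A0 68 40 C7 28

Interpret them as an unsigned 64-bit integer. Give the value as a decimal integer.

7884423749376722728

In big-endian order the high byte comes first in memory.
The bytes are already most-significant first: 0x6D6B19A06840C728.
0x6D6B19A06840C728 = 7884423749376722728.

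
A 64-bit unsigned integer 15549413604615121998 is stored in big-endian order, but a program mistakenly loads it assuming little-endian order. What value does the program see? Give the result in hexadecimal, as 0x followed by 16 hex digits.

15549413604615121998 in 64-bit hexadecimal is 0xD7CA9D4A00B5EC4E.
Stored big-endian, the bytes at ascending addresses are D7 CA 9D 4A 00 B5 EC 4E.
Read back as little-endian, the first byte is least significant, giving 0x4EECB5004A9DCAD7.

0x4EECB5004A9DCAD7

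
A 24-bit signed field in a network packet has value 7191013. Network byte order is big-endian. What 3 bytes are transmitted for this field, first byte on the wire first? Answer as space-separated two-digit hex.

7191013 in hexadecimal, padded to 24 bits, is 0x6DB9E5.
Split into bytes (most-significant first): 6D B9 E5.
Big-endian: lowest address holds the most-significant byte.
So the memory order matches the most-significant-first order: 6D B9 E5.

6D B9 E5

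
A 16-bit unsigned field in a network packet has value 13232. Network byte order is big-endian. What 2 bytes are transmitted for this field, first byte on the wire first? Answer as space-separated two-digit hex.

33 B0

13232 in hexadecimal, padded to 16 bits, is 0x33B0.
Split into bytes (most-significant first): 33 B0.
In big-endian order the high byte comes first in memory.
So the memory order matches the most-significant-first order: 33 B0.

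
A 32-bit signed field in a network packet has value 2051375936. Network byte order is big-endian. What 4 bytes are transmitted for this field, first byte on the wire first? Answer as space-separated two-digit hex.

2051375936 in hexadecimal, padded to 32 bits, is 0x7A458340.
Split into bytes (most-significant first): 7A 45 83 40.
Big-endian: lowest address holds the most-significant byte.
So the memory order matches the most-significant-first order: 7A 45 83 40.

7A 45 83 40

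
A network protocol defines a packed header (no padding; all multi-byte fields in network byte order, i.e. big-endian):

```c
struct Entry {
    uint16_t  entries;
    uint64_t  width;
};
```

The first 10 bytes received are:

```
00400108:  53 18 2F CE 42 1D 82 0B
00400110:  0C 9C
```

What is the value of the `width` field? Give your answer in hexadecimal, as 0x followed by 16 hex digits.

`width` follows `entries` (2 bytes), so it starts at byte offset 2 and occupies 8 bytes.
Bytes at offsets 2..9: 2F CE 42 1D 82 0B 0C 9C.
Big-endian stores the most-significant byte at the lowest address.
The bytes are already most-significant first: 0x2FCE421D820B0C9C.

0x2FCE421D820B0C9C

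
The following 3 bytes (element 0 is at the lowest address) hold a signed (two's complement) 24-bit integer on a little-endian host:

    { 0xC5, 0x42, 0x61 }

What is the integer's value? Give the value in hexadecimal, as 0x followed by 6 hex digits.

In little-endian order the low byte comes first in memory.
Reassemble most-significant byte first: 61 42 C5 → 0x6142C5.

0x6142C5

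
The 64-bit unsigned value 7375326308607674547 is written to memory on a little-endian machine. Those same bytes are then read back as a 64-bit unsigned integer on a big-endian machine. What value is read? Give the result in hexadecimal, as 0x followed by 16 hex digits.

7375326308607674547 in 64-bit hexadecimal is 0x665A6C33972748B3.
Stored little-endian, the bytes at ascending addresses are B3 48 27 97 33 6C 5A 66.
Read back as big-endian, the last byte is least significant, giving 0xB3482797336C5A66.

0xB3482797336C5A66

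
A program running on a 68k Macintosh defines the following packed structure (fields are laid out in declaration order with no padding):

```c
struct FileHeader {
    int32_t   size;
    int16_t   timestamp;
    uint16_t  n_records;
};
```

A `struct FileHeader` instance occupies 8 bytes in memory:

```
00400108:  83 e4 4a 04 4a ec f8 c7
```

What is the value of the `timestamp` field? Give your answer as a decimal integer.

19180

`timestamp` follows `size` (4 bytes), so it starts at byte offset 4 and occupies 2 bytes.
Bytes at offsets 4..5: 4A EC.
Big-endian: lowest address holds the most-significant byte.
The bytes are already most-significant first: 0x4AEC.
0x4AEC = 19180.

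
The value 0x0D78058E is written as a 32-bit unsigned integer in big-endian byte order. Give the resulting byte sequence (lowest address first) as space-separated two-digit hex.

0D 78 05 8E

Split into bytes (most-significant first): 0D 78 05 8E.
Big-endian: lowest address holds the most-significant byte.
So the memory order matches the most-significant-first order: 0D 78 05 8E.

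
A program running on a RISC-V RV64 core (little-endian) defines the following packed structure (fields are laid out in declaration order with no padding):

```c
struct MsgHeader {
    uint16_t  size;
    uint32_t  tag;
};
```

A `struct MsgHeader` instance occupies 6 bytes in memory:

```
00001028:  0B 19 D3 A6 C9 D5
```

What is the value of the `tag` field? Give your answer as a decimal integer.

`tag` follows `size` (2 bytes), so it starts at byte offset 2 and occupies 4 bytes.
Bytes at offsets 2..5: D3 A6 C9 D5.
In little-endian order the low byte comes first in memory.
Reassemble most-significant byte first: D5 C9 A6 D3 → 0xD5C9A6D3.
0xD5C9A6D3 = 3586762451.

3586762451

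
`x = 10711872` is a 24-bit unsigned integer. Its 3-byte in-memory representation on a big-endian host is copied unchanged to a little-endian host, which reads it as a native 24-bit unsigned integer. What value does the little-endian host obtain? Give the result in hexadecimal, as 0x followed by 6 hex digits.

0x4073A3

10711872 in 24-bit hexadecimal is 0xA37340.
Stored big-endian, the bytes at ascending addresses are A3 73 40.
Read back as little-endian, the first byte is least significant, giving 0x4073A3.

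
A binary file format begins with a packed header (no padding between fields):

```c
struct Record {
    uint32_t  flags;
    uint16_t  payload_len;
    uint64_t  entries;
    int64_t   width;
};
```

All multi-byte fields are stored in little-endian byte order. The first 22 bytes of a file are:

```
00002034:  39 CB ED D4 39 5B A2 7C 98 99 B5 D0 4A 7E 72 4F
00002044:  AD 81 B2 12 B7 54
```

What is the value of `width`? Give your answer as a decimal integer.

`width` follows `flags` (4 B), `payload_len` (2 B), `entries` (8 B), so it starts at offset 4 + 2 + 8 = 14 and occupies 8 bytes.
Bytes at offsets 14..21: 72 4F AD 81 B2 12 B7 54.
In little-endian order the low byte comes first in memory.
Reassemble most-significant byte first: 54 B7 12 B2 81 AD 4F 72 → 0x54B712B281AD4F72.
0x54B712B281AD4F72 = 6104368377813094258.

6104368377813094258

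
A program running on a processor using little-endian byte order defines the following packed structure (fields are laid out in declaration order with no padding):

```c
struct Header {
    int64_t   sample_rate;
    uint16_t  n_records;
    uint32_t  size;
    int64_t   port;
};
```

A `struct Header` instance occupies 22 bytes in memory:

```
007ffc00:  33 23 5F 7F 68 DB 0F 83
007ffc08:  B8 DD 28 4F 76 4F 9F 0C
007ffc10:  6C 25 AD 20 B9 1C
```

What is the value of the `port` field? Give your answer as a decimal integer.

`port` follows `sample_rate` (8 B), `n_records` (2 B), `size` (4 B), so it starts at offset 8 + 2 + 4 = 14 and occupies 8 bytes.
Bytes at offsets 14..21: 9F 0C 6C 25 AD 20 B9 1C.
Little-endian: lowest address holds the least-significant byte.
Reassemble most-significant byte first: 1C B9 20 AD 25 6C 0C 9F → 0x1CB920AD256C0C9F.
0x1CB920AD256C0C9F = 2069721431782722719.

2069721431782722719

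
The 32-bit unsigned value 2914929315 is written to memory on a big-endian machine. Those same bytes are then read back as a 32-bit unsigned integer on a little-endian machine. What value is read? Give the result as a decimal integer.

2914929315 in 32-bit hexadecimal is 0xADBE4AA3.
Stored big-endian, the bytes at ascending addresses are AD BE 4A A3.
Read back as little-endian, the first byte is least significant, giving 0xA34ABEAD.
0xA34ABEAD = 2739584685.

2739584685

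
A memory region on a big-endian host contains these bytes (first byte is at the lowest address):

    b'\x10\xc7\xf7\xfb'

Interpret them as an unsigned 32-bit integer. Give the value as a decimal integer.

In big-endian order the high byte comes first in memory.
The bytes are already most-significant first: 0x10C7F7FB.
0x10C7F7FB = 281540603.

281540603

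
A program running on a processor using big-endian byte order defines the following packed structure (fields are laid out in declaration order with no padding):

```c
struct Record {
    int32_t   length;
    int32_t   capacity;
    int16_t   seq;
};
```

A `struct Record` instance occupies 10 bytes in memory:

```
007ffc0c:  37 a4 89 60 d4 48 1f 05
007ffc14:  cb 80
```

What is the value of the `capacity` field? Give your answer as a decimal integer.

-733470971

`capacity` follows `length` (4 bytes), so it starts at byte offset 4 and occupies 4 bytes.
Bytes at offsets 4..7: D4 48 1F 05.
Big-endian stores the most-significant byte at the lowest address.
The bytes are already most-significant first: 0xD4481F05.
Top bit is set, so as a signed 32-bit value this is 0xD4481F05 − 2^32 = -733470971.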